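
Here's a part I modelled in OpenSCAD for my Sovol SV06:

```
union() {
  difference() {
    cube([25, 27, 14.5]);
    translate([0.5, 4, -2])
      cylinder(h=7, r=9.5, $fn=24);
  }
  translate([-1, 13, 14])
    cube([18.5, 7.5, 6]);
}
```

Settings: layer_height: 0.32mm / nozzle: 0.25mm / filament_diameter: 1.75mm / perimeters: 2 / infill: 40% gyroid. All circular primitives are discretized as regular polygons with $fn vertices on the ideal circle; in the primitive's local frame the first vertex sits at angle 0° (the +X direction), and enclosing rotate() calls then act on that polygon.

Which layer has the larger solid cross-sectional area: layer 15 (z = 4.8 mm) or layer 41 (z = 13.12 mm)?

layer 41 (z = 13.12 mm)

Layer 15 (z = 4.8): the cube is present — its section is the full 25×27 rectangle (area 675.00 mm²); the r=9.5 cylinder at (0.5, 4) gives a regular 24-gon of circumradius 9.5 (constant along its height) (area = (24/2)·9.500²·sin(360°/24) = 280.30 mm²); Subtracting the remaining from the first: starting from the 25×27 cube (675.00 mm²), the r=9.5 cylinder at (0.5, 4) partially overlaps it — only the 113.42 mm² overlap (of its 280.30 mm²) is removed, clipping the outline — area = 561.58 mm²; the cube at (-1, 13) does not reach this height (z outside [14, 20]); Taking the union: only the result so far is present, so the union is just that shape — area = 561.58 mm². So its area = 561.58 mm². Layer 41 (z = 13.12): the cube (footprint 25×27) is included at this height (area 675.00 mm²); the cylinder at (0.5, 4) is not intersected at this z (z outside [-2, 5]); Taking the first minus the rest: none of the subtracted shapes is present at this height, so the 25×27 cube is unchanged — area = 675.00 mm²; the cube at (-1, 13) is not intersected at this z (z outside [14, 20]); Combining (union): only the result so far is present, so the union is just that shape — area = 675.00 mm². So its area = 675.00 mm². Layer 41 is larger (675.00 vs 561.58 mm²).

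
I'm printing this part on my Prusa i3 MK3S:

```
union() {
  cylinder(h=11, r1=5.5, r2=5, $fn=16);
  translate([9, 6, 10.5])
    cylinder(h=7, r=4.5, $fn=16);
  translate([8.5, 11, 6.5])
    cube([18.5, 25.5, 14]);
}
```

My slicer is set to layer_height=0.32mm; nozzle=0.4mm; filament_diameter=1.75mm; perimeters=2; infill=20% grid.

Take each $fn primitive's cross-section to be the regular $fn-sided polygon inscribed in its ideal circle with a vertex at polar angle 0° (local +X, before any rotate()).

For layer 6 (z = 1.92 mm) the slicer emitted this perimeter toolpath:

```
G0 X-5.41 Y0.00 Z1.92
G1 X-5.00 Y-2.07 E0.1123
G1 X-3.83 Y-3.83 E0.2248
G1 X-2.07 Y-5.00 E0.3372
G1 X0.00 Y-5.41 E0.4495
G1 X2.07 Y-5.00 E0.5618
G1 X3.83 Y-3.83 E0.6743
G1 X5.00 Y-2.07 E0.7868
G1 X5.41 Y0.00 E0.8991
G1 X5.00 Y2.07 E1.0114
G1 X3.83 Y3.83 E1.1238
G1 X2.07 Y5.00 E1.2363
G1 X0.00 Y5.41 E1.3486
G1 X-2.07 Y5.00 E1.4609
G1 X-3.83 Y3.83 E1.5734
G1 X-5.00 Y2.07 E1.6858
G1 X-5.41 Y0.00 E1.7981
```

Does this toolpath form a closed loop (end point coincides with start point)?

Start point (G0): (-5.41, 0.00). End point (last G1): the path returns to the start — closed.

yes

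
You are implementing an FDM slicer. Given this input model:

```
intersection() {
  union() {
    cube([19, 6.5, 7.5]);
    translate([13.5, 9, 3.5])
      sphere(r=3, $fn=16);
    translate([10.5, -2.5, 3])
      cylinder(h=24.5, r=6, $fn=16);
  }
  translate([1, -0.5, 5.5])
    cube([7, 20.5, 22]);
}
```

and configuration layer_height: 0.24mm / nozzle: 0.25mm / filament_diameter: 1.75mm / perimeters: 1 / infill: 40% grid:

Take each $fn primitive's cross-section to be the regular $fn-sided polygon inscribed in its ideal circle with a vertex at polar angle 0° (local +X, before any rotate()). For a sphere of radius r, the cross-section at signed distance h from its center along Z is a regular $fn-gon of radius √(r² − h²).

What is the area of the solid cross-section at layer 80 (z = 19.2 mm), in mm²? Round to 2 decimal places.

At z = 19.2 mm: the cube is absent (z outside [0, 7.5]); the sphere at (13.5, 9) does not reach this height (|z−center|=15.700 > r=3); the r=6 cylinder at (10.5, -2.5) gives a regular 16-gon of circumradius 6 (constant along its height) (area = (16/2)·6.000²·sin(360°/16) = 110.21 mm²); Merging all regions: only the r=6 cylinder at (10.5, -2.5) is present, so the union is just that shape — area = 110.21 mm²; the 7×20.5 cube at (1, -0.5) contributes its full rectangle (area 143.50 mm²); Taking the intersection: the 7×20.5 cube at (1, -0.5) partially overlaps that combined region; clipping to the common part keeps 6.58 mm² — area = 6.58 mm². Overall, the cross-section is a single solid region. Net area = 6.58 mm².

6.58 mm²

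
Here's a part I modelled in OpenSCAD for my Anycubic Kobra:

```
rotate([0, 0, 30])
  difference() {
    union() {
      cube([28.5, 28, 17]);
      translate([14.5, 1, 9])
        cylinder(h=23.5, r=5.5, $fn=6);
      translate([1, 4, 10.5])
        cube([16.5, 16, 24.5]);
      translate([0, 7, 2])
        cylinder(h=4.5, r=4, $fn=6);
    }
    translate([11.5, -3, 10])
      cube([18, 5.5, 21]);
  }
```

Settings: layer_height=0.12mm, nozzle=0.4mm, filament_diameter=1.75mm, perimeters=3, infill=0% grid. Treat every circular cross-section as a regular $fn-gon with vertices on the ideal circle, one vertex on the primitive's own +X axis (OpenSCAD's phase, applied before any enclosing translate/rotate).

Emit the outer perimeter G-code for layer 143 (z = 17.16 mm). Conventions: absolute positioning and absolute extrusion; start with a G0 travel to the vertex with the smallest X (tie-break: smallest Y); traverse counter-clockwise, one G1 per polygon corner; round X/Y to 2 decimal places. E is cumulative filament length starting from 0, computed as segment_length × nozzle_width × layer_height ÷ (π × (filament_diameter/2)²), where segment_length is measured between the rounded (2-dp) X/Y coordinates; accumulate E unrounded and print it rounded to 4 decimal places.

At z = 17.16 mm: the cube does not reach this height (z outside [0, 17]); the r=5.5 cylinder at (14.5, 1) gives a regular 6-gon of circumradius 5.5 (constant along its height); the 16.5×16 cube at (1, 4) contributes its full rectangle; the cylinder at (0, 7) is not intersected at this z (z outside [2, 6.5]); Combining (union): the regions partially overlap (shared area 10.98 mm²), so overlapping operands fuse into one piece — 1 connected region; the cube at (11.5, -3) (footprint 18×5.5) is included at this height; Taking the first minus the rest: starting from the result so far, the 18×5.5 cube at (11.5, -3) partially overlaps it — only the 41.48 mm² overlap (of its 99.00 mm²) is removed, clipping the outline — 1 connected region; (whole slice rotated 30° about Z — lengths, areas and connectivity unchanged). The outline is a single polygon with 12 vertices. Extrusion per mm of travel: 0.4 × 0.12 / (π × 0.875²) = 0.019956. Accumulating E over each segment gives final E = 1.8925.

G0 X-9.13 Y17.82 Z17.16
G1 X-1.13 Y3.96 E0.3194
G1 X7.29 Y8.83 E0.5135
G1 X7.29 Y5.37 E0.5825
G1 X12.06 Y2.62 E0.6924
G1 X16.82 Y5.37 E0.8021
G1 X16.82 Y6.25 E0.8197
G1 X11.46 Y3.15 E0.9432
G1 X8.71 Y7.92 E1.0531
G1 X15.32 Y11.73 E1.2054
G1 X12.49 Y13.37 E1.2706
G1 X5.16 Y26.07 E1.5633
G1 X-9.13 Y17.82 E1.8925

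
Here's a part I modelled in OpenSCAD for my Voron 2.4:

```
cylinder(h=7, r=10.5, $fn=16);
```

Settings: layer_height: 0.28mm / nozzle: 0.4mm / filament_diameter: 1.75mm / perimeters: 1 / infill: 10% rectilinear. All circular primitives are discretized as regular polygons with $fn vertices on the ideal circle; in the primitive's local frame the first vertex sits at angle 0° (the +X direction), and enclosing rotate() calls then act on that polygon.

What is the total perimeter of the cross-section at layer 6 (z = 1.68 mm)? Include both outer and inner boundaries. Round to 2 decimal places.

65.55 mm

At z = 1.68 mm: the r=10.5 cylinder contributes a regular 16-gon of circumradius 10.5 (perimeter = 2·16·10.500·sin(180°/16) = 65.55 mm). Overall, the cross-section is a single solid region. Total boundary length (outer) = 65.55 mm.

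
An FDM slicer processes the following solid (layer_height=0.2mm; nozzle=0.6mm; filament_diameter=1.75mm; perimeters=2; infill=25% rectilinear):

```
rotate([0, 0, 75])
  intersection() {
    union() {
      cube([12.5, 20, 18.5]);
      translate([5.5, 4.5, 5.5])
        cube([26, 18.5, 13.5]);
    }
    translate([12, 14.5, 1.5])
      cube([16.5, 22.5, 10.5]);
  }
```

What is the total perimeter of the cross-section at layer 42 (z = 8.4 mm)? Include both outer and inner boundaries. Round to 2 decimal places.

50.00 mm

At z = 8.4 mm: the 12.5×20 cube contributes its full rectangle (perimeter 65.00 mm); the cube at (5.5, 4.5) is present — its section is the full 26×18.5 rectangle (perimeter 89.00 mm); Taking the union: the regions partially overlap (shared area 108.50 mm²), so the edge portions inside another operand are dropped and the merged outline is re-measured after clipping — boundary = 109.00 mm; the cube at (12, 14.5) (footprint 16.5×22.5) is included at this height (perimeter 78.00 mm); Taking the intersection: the 16.5×22.5 cube at (12, 14.5) partially overlaps that combined region; clipping to the common part keeps 140.25 mm² — boundary = 50.00 mm; (whole slice rotated 75° about Z — lengths, areas and connectivity unchanged). Overall, the cross-section is a single solid region. Total boundary length (outer) = 50.00 mm.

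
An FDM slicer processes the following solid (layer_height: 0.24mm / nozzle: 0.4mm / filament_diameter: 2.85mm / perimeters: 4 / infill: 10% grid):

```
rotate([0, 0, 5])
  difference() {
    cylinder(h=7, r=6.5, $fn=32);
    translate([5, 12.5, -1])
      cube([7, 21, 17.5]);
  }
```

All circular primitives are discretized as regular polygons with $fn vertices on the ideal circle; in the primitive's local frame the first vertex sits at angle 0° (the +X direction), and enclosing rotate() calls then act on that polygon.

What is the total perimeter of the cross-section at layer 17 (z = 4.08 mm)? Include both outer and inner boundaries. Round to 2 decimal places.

At z = 4.08 mm: the r=6.5 cylinder gives a regular 32-gon of circumradius 6.5 (constant along its height) (perimeter = 2·32·6.500·sin(180°/32) = 40.78 mm); the cube at (5, 12.5) (footprint 7×21) is included at this height (perimeter 56.00 mm); Subtracting the remaining from the first: starting from the r=6.5 cylinder, the 7×21 cube at (5, 12.5) misses the remaining region (no effect) — boundary = 40.78 mm; (whole slice rotated 5° about Z — lengths, areas and connectivity unchanged). Overall, the cross-section is a single solid region. Total boundary length (outer) = 40.78 mm.

40.78 mm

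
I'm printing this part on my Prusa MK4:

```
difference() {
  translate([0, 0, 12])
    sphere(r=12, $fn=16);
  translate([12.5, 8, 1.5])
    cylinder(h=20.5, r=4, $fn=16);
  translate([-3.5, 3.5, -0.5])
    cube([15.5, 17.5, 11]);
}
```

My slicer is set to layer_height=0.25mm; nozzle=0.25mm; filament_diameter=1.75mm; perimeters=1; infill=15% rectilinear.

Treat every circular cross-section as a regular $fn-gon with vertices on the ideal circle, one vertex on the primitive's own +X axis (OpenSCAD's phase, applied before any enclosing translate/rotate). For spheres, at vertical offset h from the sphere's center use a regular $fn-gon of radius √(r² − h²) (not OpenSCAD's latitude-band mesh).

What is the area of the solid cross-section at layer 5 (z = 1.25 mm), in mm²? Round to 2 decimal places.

77.55 mm²

At z = 1.25 mm: the r=12 sphere contributes a regular 16-gon of circumradius √(12²−10.75²) = 5.333 (area = (16/2)·5.333²·sin(360°/16) = 87.06 mm²); the cylinder at (12.5, 8) is absent (z outside [1.5, 22]); the cube at (-3.5, 3.5) is present — its section is the full 15.5×17.5 rectangle (area 271.25 mm²); After the difference (first − rest): starting from the r=12 sphere (87.06 mm²), the 15.5×17.5 cube at (-3.5, 3.5) partially overlaps it — only the 9.52 mm² overlap (of its 271.25 mm²) is removed, clipping the outline — area = 77.55 mm². Overall, the cross-section is a single solid region. Net area = 77.55 mm².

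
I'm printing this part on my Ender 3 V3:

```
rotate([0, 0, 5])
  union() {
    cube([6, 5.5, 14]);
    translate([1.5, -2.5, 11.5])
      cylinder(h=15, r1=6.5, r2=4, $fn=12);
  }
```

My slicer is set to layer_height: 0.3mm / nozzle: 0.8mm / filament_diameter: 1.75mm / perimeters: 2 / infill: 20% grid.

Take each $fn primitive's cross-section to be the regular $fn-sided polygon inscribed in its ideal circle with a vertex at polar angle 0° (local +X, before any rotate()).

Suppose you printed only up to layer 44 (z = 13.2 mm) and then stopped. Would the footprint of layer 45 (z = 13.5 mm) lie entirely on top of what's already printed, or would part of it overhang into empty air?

entirely on top

Compare the two slices. At z = 13.2: the cube is present — its section is the full 6×5.5 rectangle (area 33.00 mm²); the cone at (1.5, -2.5) (r1=6.5→r2=4) has section circumradius 6.217 here — a regular 12-gon (area = (12/2)·6.217²·sin(360°/12) = 115.94 mm²); Taking the union: the regions partially overlap — summed areas 148.94 mm² minus the doubly-counted overlap 18.58 mm² gives 130.36 mm² — area = 130.36 mm²; (rotated 5° about Z; rotation is an isometry so areas/perimeters/island counts are preserved). At z = 13.5: the cube is present — its section is the full 6×5.5 rectangle (area 33.00 mm²); the cone at (1.5, -2.5) contributes a regular 12-gon of circumradius 6.167 (interpolated between r1=6.5 and r2=4 at t=0.133) (area = (12/2)·6.167²·sin(360°/12) = 114.08 mm²); Combining (union): the regions partially overlap — summed areas 147.08 mm² minus the doubly-counted overlap 18.25 mm² gives 128.83 mm² — area = 128.83 mm²; (rotated 5° about Z; rotation is an isometry so areas/perimeters/island counts are preserved). Checking containment: the cross-section at z = 13.5 is a subset of the cross-section at z = 13.2.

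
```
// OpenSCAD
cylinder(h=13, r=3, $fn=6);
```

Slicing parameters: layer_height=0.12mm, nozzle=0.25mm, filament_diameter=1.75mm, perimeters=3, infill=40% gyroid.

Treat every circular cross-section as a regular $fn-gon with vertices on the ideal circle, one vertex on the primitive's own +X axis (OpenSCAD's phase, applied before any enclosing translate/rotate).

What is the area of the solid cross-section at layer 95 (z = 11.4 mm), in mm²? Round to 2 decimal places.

23.38 mm²

At z = 11.4 mm: the r=3 cylinder contributes a regular 6-gon of circumradius 3 (area = (6/2)·3.000²·sin(360°/6) = 23.38 mm²). Overall, the cross-section is a single solid region. Net area = 23.38 mm².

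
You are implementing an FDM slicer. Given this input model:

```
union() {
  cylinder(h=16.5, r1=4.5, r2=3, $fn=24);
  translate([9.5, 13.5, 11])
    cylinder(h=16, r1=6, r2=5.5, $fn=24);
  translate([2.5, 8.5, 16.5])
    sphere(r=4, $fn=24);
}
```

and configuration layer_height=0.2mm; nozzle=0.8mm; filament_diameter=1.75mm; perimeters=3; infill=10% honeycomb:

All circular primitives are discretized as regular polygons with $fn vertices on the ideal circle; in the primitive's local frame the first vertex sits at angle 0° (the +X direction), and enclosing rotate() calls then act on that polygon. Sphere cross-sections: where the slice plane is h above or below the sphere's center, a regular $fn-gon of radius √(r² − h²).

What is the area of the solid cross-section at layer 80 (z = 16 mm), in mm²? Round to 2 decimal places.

At z = 16 mm: the cone (r1=4.5→r2=3) has section circumradius 3.045 here — a regular 24-gon (area = (24/2)·3.045²·sin(360°/24) = 28.81 mm²); the cone at (9.5, 13.5): at t=0.312 of its height the radius interpolates to r₁+(r₂−r₁)t = 5.844, giving a regular 24-gon of that circumradius (area = (24/2)·5.844²·sin(360°/24) = 106.06 mm²); the r=4 sphere at (2.5, 8.5) contributes a regular 24-gon of circumradius √(4²−0.5²) = 3.969 (area = (24/2)·3.969²·sin(360°/24) = 48.92 mm²); Taking the union: the regions partially overlap — summed areas 183.78 mm² minus the doubly-counted overlap 3.51 mm² gives 180.28 mm² — area = 180.28 mm². Overall, the cross-section has 2 separate islands. Net area = 180.28 mm².

180.28 mm²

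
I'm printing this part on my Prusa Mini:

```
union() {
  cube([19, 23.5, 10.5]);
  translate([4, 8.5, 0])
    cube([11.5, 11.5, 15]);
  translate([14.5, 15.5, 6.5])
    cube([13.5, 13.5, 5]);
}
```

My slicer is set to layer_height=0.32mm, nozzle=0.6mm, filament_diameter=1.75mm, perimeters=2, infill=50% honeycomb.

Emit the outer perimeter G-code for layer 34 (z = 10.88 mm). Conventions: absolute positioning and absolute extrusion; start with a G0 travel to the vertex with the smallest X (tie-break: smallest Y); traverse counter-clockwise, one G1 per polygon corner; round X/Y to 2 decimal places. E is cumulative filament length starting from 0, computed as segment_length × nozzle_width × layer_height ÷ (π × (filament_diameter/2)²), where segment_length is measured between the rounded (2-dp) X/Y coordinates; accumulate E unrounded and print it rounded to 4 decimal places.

At z = 10.88 mm: the cube does not reach this height (z outside [0, 10.5]); the cube at (4, 8.5) (footprint 11.5×11.5) is included at this height; the 13.5×13.5 cube at (14.5, 15.5) contributes its full rectangle; Combining (union): the regions partially overlap (shared area 4.50 mm²), so overlapping operands fuse into one piece — 1 connected region. The outline is a single polygon with 8 vertices. Extrusion per mm of travel: 0.6 × 0.32 / (π × 0.875²) = 0.079824. Accumulating E over each segment gives final E = 7.1044.

G0 X4.00 Y8.50 Z10.88
G1 X15.50 Y8.50 E0.9180
G1 X15.50 Y15.50 E1.4767
G1 X28.00 Y15.50 E2.4746
G1 X28.00 Y29.00 E3.5522
G1 X14.50 Y29.00 E4.6298
G1 X14.50 Y20.00 E5.3482
G1 X4.00 Y20.00 E6.1864
G1 X4.00 Y8.50 E7.1044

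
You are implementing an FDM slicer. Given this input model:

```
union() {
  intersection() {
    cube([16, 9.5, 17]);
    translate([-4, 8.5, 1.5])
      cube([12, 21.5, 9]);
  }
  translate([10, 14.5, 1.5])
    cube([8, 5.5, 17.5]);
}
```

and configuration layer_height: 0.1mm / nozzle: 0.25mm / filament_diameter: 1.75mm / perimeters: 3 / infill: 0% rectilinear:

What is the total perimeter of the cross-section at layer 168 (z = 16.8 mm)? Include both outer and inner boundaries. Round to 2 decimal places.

27.00 mm

At z = 16.8 mm: the cube is present — its section is the full 16×9.5 rectangle (perimeter 51.00 mm); the cube at (-4, 8.5) does not reach this height (z outside [1.5, 10.5]); After intersecting: at least one operand is absent at this height, so nothing remains; the cube at (10, 14.5) is present — its section is the full 8×5.5 rectangle (perimeter 27.00 mm); Combining (union): only the 8×5.5 cube at (10, 14.5) is present, so the union is just that shape — boundary = 27.00 mm. Overall, the cross-section is a single solid region. Total boundary length (outer) = 27.00 mm.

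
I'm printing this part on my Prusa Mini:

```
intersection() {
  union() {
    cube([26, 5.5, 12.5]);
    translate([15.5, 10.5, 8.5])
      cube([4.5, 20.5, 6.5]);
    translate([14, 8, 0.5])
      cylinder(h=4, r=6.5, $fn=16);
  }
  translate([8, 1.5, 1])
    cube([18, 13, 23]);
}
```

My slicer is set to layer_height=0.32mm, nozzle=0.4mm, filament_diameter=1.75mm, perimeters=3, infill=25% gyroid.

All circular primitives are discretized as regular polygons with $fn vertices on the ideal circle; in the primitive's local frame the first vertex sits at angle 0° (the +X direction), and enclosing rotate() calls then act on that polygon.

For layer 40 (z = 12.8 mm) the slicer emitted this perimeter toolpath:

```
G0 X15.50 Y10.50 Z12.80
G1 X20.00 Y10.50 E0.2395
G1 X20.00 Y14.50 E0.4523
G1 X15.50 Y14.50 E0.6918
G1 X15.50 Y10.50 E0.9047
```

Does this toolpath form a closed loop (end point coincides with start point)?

yes

Start point (G0): (15.50, 10.50). End point (last G1): the path returns to the start — closed.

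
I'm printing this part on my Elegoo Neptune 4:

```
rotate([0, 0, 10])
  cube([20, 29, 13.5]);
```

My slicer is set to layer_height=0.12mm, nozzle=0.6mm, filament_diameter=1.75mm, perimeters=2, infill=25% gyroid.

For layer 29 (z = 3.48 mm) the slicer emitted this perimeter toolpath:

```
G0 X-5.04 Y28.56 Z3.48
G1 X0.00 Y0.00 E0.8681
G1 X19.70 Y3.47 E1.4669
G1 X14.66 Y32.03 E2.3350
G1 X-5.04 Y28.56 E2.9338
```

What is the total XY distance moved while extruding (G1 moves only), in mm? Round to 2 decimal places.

Sum the Euclidean lengths of each G1 segment: total = 98.01 mm.

98.01 mm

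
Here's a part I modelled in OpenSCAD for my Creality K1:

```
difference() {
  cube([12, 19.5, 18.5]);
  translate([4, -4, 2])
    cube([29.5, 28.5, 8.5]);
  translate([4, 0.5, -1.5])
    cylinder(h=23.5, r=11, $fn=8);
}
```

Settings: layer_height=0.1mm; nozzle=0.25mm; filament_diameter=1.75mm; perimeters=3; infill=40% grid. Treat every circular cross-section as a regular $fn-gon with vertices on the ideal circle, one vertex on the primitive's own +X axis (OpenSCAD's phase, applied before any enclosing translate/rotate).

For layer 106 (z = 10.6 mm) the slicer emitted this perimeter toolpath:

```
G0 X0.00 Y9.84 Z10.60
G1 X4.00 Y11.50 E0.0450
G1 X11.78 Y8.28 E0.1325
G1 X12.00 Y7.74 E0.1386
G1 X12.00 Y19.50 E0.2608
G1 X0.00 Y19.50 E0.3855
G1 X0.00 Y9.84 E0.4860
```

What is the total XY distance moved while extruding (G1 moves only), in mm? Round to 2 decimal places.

46.75 mm

Sum the Euclidean lengths of each G1 segment: total = 46.75 mm.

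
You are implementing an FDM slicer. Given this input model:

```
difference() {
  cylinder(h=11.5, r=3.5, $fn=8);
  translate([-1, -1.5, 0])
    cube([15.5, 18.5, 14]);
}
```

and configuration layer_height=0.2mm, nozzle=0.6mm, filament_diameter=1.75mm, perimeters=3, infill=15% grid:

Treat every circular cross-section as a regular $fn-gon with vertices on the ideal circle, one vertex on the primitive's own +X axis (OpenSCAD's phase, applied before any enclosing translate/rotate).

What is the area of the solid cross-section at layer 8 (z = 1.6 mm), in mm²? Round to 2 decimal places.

16.41 mm²

At z = 1.6 mm: the r=3.5 cylinder gives a regular 8-gon of circumradius 3.5 (constant along its height) (area = (8/2)·3.500²·sin(360°/8) = 34.65 mm²); the cube at (-1, -1.5) (footprint 15.5×18.5) is included at this height (area 286.75 mm²); Subtracting the remaining from the first: starting from the r=3.5 cylinder (34.65 mm²), the 15.5×18.5 cube at (-1, -1.5) partially overlaps it — only the 18.24 mm² overlap (of its 286.75 mm²) is removed, clipping the outline — area = 16.41 mm². Overall, the cross-section is a single solid region. Net area = 16.41 mm².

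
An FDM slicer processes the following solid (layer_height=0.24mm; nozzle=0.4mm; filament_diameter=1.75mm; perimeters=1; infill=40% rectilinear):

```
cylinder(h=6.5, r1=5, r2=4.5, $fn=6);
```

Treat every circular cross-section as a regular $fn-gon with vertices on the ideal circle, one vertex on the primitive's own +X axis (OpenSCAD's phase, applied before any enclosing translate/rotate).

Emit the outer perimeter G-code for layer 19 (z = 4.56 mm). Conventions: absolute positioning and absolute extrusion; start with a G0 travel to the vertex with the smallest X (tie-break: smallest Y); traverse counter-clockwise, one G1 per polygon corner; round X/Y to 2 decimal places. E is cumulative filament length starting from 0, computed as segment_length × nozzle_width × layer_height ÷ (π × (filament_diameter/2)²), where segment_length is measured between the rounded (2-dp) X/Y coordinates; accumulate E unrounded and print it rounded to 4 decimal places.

G0 X-4.65 Y0.00 Z4.56
G1 X-2.32 Y-4.03 E0.1858
G1 X2.32 Y-4.03 E0.3710
G1 X4.65 Y0.00 E0.5568
G1 X2.32 Y4.03 E0.7426
G1 X-2.32 Y4.03 E0.9278
G1 X-4.65 Y0.00 E1.1136

At z = 4.56 mm: the cone: at t=0.702 of its height the radius interpolates to r₁+(r₂−r₁)t = 4.649, giving a regular 6-gon of that circumradius. The outline is a single polygon with 6 vertices. Extrusion per mm of travel: 0.4 × 0.24 / (π × 0.875²) = 0.039912. Accumulating E over each segment gives final E = 1.1136.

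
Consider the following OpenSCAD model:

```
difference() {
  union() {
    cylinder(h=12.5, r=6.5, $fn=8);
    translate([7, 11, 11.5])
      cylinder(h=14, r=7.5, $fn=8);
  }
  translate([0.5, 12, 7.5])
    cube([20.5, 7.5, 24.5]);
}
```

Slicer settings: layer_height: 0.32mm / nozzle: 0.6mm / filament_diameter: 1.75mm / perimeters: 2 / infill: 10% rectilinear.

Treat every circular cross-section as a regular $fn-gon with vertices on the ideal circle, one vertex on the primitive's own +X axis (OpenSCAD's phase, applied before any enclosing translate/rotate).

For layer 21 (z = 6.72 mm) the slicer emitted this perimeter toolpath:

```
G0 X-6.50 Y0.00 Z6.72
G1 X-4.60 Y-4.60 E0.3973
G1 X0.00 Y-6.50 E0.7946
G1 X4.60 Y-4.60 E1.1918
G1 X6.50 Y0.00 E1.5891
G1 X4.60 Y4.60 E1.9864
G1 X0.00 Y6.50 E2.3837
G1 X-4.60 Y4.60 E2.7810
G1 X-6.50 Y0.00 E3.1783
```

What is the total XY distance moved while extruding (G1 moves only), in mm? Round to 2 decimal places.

39.82 mm

Sum the Euclidean lengths of each G1 segment: total = 39.82 mm.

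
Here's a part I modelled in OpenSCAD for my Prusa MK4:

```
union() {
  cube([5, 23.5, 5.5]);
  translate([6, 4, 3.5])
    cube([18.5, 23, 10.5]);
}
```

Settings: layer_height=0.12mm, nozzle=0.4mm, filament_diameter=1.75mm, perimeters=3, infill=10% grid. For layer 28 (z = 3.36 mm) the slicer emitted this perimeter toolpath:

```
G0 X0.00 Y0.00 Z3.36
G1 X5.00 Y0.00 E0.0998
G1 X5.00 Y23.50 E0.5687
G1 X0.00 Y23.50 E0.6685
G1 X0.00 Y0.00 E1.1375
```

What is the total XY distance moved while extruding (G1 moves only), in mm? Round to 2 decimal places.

57.00 mm

Sum the Euclidean lengths of each G1 segment: total = 57.00 mm.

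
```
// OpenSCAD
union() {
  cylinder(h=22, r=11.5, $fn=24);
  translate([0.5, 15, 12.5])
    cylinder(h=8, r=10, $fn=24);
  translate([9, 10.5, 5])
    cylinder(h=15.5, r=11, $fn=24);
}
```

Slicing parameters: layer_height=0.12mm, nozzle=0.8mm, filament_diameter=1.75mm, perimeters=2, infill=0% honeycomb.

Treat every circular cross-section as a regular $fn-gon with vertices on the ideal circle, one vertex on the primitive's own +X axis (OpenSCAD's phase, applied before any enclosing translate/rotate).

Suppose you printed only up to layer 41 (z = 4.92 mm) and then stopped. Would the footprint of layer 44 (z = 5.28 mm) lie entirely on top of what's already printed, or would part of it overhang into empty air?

Compare the two slices. At z = 4.92: the r=11.5 cylinder contributes a regular 24-gon of circumradius 11.5 (area = (24/2)·11.500²·sin(360°/24) = 410.75 mm²); the cylinder at (0.5, 15) is absent (z outside [12.5, 20.5]); the cylinder at (9, 10.5) is not intersected at this z (z outside [5, 20.5]); Combining (union): only the r=11.5 cylinder is present, so the union is just that shape — area = 410.75 mm². At z = 5.28: the cylinder: section is a regular 24-gon, circumradius r=11.5 (area = (24/2)·11.500²·sin(360°/24) = 410.75 mm²); the cylinder at (0.5, 15) is absent (z outside [12.5, 20.5]); the r=11 cylinder at (9, 10.5) gives a regular 24-gon of circumradius 11 (constant along its height) (area = (24/2)·11.000²·sin(360°/24) = 375.81 mm²); Taking the union: the regions partially overlap — summed areas 786.55 mm² minus the doubly-counted overlap 104.67 mm² gives 681.88 mm² — area = 681.88 mm². Checking containment: at z = 5.28 the cross-section extends beyond the z = 4.92 cross-section by about 271.13 mm².

part overhangs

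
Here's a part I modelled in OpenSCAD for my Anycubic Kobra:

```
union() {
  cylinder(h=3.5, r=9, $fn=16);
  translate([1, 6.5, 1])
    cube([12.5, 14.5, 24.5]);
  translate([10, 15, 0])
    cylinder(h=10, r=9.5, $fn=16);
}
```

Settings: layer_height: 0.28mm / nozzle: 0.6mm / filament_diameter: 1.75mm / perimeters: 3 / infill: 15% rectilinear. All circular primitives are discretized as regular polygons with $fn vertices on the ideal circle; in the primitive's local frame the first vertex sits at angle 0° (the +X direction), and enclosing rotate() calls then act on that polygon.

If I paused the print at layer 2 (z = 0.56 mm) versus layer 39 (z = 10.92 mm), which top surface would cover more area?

layer 2 (z = 0.56 mm)

Layer 2 (z = 0.56): the r=9 cylinder gives a regular 16-gon of circumradius 9 (constant along its height) (area = (16/2)·9.000²·sin(360°/16) = 247.98 mm²); the cube at (1, 6.5) does not reach this height (z outside [1, 25.5]); the cylinder at (10, 15): section is a regular 16-gon, circumradius r=9.5 (area = (16/2)·9.500²·sin(360°/16) = 276.30 mm²); Merging all regions: the regions partially overlap — summed areas 524.28 mm² minus the doubly-counted overlap 0.44 mm² gives 523.84 mm² — area = 523.84 mm². So its area = 523.84 mm². Layer 39 (z = 10.92): the cylinder does not reach this height (z outside [0, 3.5]); the cube at (1, 6.5) is present — its section is the full 12.5×14.5 rectangle (area 181.25 mm²); the cylinder at (10, 15) is not intersected at this z (z outside [0, 10]); Combining (union): only the 12.5×14.5 cube at (1, 6.5) is present, so the union is just that shape — area = 181.25 mm². So its area = 181.25 mm². Layer 2 is larger (523.84 vs 181.25 mm²).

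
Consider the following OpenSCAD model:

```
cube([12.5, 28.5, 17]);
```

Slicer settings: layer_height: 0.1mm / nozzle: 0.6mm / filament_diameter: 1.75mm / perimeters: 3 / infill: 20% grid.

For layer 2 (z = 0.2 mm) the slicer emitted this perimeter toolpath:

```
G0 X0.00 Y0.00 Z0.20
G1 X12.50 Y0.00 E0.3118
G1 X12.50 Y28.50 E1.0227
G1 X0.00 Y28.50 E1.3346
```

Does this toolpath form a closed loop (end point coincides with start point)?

no

Start point (G0): (0.00, 0.00). End point (last G1): the path does not return to the start — open.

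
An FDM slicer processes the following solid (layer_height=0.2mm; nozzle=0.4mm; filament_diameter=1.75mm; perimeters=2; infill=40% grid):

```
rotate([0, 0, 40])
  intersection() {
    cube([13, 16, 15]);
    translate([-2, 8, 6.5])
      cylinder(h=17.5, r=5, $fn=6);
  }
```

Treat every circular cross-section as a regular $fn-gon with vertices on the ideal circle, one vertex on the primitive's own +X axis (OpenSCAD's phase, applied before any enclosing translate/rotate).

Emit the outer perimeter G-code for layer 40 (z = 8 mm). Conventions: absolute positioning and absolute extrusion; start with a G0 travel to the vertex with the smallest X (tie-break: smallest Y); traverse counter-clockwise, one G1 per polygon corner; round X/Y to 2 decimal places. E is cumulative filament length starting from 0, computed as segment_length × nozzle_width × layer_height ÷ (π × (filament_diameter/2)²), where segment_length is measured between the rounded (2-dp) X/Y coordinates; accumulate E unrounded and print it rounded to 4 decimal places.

G0 X-7.93 Y9.45 Z8.00
G1 X-2.36 Y2.81 E0.2883
G1 X-1.98 Y3.13 E0.3048
G1 X-2.84 Y8.06 E0.4712
G1 X-7.54 Y9.77 E0.6376
G1 X-7.93 Y9.45 E0.6544

At z = 8 mm: the 13×16 cube contributes its full rectangle; the r=5 cylinder at (-2, 8) contributes a regular 6-gon of circumradius 5; Taking the intersection: the r=5 cylinder at (-2, 8) partially overlaps the 13×16 cube; clipping to the common part keeps 15.16 mm² — 1 connected region; (rotated 40° about Z; rotation is an isometry so areas/perimeters/island counts are preserved). The outline is a single polygon with 5 vertices. Extrusion per mm of travel: 0.4 × 0.2 / (π × 0.875²) = 0.033260. Accumulating E over each segment gives final E = 0.6544.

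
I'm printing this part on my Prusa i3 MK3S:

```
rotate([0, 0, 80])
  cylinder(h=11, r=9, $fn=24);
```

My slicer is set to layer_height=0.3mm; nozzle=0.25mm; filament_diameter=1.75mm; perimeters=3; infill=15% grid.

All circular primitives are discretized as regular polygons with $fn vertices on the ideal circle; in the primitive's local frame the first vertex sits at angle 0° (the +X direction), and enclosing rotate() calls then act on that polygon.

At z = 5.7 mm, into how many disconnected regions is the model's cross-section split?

At z = 5.7 mm: the r=9 cylinder gives a regular 24-gon of circumradius 9 (constant along its height); (whole slice rotated 80° about Z — lengths, areas and connectivity unchanged). The result has 1 disconnected region.

1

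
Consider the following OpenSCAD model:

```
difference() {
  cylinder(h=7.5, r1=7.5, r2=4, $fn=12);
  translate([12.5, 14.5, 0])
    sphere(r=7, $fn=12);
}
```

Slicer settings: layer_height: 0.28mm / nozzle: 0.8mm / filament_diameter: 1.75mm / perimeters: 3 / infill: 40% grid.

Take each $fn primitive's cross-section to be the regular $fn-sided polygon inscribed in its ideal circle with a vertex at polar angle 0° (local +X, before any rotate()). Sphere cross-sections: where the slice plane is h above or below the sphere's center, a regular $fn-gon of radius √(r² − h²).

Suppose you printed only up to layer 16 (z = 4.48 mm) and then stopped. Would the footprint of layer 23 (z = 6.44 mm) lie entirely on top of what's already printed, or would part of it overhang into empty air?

Compare the two slices. At z = 4.48: the cone (r1=7.5→r2=4) has section circumradius 5.409 here — a regular 12-gon (area = (12/2)·5.409²·sin(360°/12) = 87.78 mm²); the sphere at (12.5, 14.5): section is a regular 12-gon, circumradius = √(r²−h²) = √(7²−4.48²) = 5.379 (area = (12/2)·5.379²·sin(360°/12) = 86.79 mm²); Taking the first minus the rest: starting from the cone (87.78 mm²), the r=7 sphere at (12.5, 14.5) misses the remaining region (no effect) — area = 87.78 mm². At z = 6.44: the cone contributes a regular 12-gon of circumradius 4.495 (interpolated between r1=7.5 and r2=4 at t=0.859) (area = (12/2)·4.495²·sin(360°/12) = 60.61 mm²); the r=7 sphere at (12.5, 14.5) slices to a regular 12-gon of circumradius 2.743 (√(r²−h²) with h=6.44 from center) (area = (12/2)·2.743²·sin(360°/12) = 22.58 mm²); Subtracting the remaining from the first: starting from the cone (60.61 mm²), the r=7 sphere at (12.5, 14.5) misses the remaining region (no effect) — area = 60.61 mm². Checking containment: the cross-section at z = 6.44 is a subset of the cross-section at z = 4.48.

entirely on top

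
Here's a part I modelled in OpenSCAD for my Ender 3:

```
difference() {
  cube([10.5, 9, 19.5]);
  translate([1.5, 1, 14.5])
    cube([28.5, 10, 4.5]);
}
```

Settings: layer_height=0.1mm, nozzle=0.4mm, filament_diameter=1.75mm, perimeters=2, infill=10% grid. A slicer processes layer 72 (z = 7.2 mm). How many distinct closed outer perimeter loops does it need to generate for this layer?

1

At z = 7.2 mm: the cube (footprint 10.5×9) is included at this height; the cube at (1.5, 1) is not intersected at this z (z outside [14.5, 19]); After the difference (first − rest): none of the subtracted shapes is present at this height, so the 10.5×9 cube is unchanged — 1 connected region. The result has 1 disconnected region.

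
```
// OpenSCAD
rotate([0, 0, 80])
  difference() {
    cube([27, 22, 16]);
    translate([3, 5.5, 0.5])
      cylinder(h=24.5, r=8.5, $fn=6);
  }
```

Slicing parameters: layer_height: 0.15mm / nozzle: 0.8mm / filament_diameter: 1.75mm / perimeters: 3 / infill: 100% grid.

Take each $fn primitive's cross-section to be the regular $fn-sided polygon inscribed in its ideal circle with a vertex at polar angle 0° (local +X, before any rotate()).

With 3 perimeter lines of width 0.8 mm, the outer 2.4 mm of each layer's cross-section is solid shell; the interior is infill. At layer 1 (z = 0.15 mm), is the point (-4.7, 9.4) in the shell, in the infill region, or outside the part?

At z = 0.15 mm: the cube is present — its section is the full 27×22 rectangle; the cylinder at (3, 5.5) is absent (z outside [0.5, 25]); After the difference (first − rest): none of the subtracted shapes is present at this height, so the 27×22 cube is unchanged — 1 connected region; (rotated 80° about Z; rotation is an isometry so areas/perimeters/island counts are preserved). Overall, the cross-section is a single solid region. Undo the 80° rotation: the query point maps to (8.441, 6.261) in the un-rotated model frame. The nearest boundary edge runs (0.00, 0.00)→(27.00, 0.00); distance from the point to it = 6.26 mm. The point is inside the cross-section and 6.26 mm from the nearest boundary — more than the 2.4 mm shell width (3 × 0.8), so it's in the infill interior.

infill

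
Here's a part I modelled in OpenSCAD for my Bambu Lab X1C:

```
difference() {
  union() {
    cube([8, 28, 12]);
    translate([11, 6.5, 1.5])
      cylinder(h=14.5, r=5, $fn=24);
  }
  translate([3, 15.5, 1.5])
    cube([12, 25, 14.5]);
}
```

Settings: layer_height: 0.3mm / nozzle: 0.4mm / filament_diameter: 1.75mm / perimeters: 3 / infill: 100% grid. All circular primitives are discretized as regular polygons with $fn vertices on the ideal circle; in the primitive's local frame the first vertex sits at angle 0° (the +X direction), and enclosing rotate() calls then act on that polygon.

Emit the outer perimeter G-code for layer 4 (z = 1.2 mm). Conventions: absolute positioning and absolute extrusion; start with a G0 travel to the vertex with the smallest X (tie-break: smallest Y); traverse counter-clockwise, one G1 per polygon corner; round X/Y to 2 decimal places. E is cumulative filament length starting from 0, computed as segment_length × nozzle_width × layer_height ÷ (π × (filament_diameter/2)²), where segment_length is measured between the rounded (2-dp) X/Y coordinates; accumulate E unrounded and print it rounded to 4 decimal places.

At z = 1.2 mm: the 8×28 cube contributes its full rectangle; the cylinder at (11, 6.5) does not reach this height (z outside [1.5, 16]); Combining (union): only the 8×28 cube is present, so the union is just that shape — 1 connected region; the cube at (3, 15.5) is not intersected at this z (z outside [1.5, 16]); After the difference (first − rest): none of the subtracted shapes is present at this height, so the result so far is unchanged — 1 connected region. The outline is a single polygon with 4 vertices. Extrusion per mm of travel: 0.4 × 0.3 / (π × 0.875²) = 0.049890. Accumulating E over each segment gives final E = 3.5921.

G0 X0.00 Y0.00 Z1.20
G1 X8.00 Y0.00 E0.3991
G1 X8.00 Y28.00 E1.7960
G1 X0.00 Y28.00 E2.1952
G1 X0.00 Y0.00 E3.5921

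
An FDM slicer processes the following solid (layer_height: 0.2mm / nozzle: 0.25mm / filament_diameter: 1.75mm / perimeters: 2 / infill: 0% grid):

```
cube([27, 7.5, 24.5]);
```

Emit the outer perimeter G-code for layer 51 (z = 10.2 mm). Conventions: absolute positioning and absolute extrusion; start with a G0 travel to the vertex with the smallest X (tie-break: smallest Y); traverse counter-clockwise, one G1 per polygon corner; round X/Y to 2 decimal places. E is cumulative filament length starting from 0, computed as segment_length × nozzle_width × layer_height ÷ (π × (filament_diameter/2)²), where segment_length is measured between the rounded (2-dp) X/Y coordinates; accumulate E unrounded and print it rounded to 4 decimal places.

At z = 10.2 mm: the 27×7.5 cube contributes its full rectangle. The outline is a single polygon with 4 vertices. Extrusion per mm of travel: 0.25 × 0.2 / (π × 0.875²) = 0.020788. Accumulating E over each segment gives final E = 1.4343.

G0 X0.00 Y0.00 Z10.20
G1 X27.00 Y0.00 E0.5613
G1 X27.00 Y7.50 E0.7172
G1 X0.00 Y7.50 E1.2784
G1 X0.00 Y0.00 E1.4343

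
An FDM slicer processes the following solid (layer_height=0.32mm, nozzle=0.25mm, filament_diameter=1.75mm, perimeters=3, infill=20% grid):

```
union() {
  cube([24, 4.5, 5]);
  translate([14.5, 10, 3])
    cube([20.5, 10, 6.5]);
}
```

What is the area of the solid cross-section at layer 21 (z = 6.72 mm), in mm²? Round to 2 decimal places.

At z = 6.72 mm: the cube is absent (z outside [0, 5]); the cube at (14.5, 10) (footprint 20.5×10) is included at this height (area 205.00 mm²); Combining (union): only the 20.5×10 cube at (14.5, 10) is present, so the union is just that shape — area = 205.00 mm². Overall, the cross-section is a single solid region. Net area = 205.00 mm².

205.00 mm²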